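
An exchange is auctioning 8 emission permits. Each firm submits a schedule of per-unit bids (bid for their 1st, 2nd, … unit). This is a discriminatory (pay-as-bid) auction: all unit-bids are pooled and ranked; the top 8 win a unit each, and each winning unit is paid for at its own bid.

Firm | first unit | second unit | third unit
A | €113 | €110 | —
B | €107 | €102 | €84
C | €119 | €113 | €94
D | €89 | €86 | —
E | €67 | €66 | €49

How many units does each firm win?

All unit-bids, highest first — top 8: 119 (C-1), 113 (A-1), 113 (C-2), 110 (A-2), 107 (B-1), 102 (B-2), 94 (C-3), 89 (D-1)
Next rejected bid: €86 (not a price — pay-as-bid).
Allocation: A 2, B 2, C 3, D 1.

A 2, B 2, C 3, D 1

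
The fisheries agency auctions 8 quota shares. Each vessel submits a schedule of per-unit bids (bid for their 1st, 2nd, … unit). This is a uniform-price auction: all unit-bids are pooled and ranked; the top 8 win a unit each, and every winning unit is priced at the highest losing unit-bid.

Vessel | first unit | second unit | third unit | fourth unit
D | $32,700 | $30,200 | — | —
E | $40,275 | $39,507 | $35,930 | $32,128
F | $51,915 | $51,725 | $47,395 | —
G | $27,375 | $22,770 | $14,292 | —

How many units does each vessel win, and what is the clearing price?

Pooled unit-bids ranked (top 8): 51,915 (F-1), 51,725 (F-2), 47,395 (F-3), 40,275 (E-1), 39,507 (E-2), 35,930 (E-3), 32,700 (D-1), 32,128 (E-4)
First bid not allocated: $30,200.
Allocation: D 1, E 4, F 3.

D 1, E 4, F 3; clearing price $30,200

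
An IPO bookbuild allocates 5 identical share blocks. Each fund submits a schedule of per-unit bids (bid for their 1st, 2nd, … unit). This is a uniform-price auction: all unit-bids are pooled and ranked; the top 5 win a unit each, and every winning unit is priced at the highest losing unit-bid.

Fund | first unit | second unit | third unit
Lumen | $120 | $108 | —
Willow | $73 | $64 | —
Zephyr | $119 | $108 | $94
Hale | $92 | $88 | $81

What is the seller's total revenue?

Total revenue: $460

All unit-bids, highest first — top 5: 120 (Lumen-1), 119 (Zephyr-1), 108 (Lumen-2), 108 (Zephyr-2), 94 (Zephyr-3)
Highest rejected unit-bid = $92.
Allocation: Lumen 2, Zephyr 3. Every unit priced at $92.
Revenue = 5 × 92 = $460.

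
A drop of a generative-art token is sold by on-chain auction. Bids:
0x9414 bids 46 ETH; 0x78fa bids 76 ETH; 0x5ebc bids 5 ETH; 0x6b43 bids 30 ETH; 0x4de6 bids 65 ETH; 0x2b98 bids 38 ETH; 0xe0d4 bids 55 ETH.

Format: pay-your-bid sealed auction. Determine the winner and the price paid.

0x78fa pays 76 ETH

Rule: the highest bidder wins and pays their own bid.
Sorting bids: 76 (0x78fa) > 65 (0x4de6) > 55 (0xe0d4) > 46 (0x9414) > 38 (0x2b98) > 30 (0x6b43) > …
0x78fa has the highest bid and pays exactly that: 76 ETH.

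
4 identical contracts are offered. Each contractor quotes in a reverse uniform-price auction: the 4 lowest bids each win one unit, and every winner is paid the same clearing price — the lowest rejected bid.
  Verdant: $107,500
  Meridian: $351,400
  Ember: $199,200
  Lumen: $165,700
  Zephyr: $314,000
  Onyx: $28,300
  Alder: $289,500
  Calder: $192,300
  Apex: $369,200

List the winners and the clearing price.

Onyx, Verdant, Lumen, Calder; each is paid $199,200

Sorting: 28,300 (Onyx), 107,500 (Verdant), 165,700 (Lumen), 192,300 (Calder), 199,200 (Ember), 289,500 (Alder), …
The 4 lowest are Onyx, Verdant, Lumen, Calder.
Lowest unsuccessful bid: $199,200 → clearing price.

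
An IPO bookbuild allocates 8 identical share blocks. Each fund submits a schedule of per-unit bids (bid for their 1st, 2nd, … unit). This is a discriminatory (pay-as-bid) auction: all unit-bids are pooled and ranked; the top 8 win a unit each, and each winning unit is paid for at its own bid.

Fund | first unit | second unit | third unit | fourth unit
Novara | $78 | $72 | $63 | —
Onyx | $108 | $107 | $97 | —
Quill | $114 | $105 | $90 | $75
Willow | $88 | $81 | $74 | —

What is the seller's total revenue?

Merging the schedules and taking the best 8: 114 (Quill-1), 108 (Onyx-1), 107 (Onyx-2), 105 (Quill-2), 97 (Onyx-3), 90 (Quill-3), 88 (Willow-1), 81 (Willow-2)
Next rejected bid: $78 (not a price — pay-as-bid).
Each winning unit pays its own bid.
Revenue = 114 + 108 + 107 + 105 + 97 + 90 + 88 + 81 = $790.

Total revenue: $790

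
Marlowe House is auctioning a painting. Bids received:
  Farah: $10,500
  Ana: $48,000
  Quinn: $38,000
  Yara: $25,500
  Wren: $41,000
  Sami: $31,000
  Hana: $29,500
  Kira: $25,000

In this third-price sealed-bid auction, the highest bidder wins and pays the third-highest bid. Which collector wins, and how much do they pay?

Ana pays $38,000

Rule: the highest bidder wins and pays the third-highest bid.
Bids in order: 48,000 (Ana) > 41,000 (Wren) > 38,000 (Quinn) > 31,000 (Sami) > 29,500 (Hana) > 25,500 (Yara) > …
Ana is highest; pays the third-highest bid, $38,000.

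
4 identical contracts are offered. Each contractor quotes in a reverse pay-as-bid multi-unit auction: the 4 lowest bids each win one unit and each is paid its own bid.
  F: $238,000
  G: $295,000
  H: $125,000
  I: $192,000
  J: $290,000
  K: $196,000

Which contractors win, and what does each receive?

H $125,000, I $192,000, K $196,000, F $238,000

Bids ranked low→high: 125,000 (H), 192,000 (I), 196,000 (K), 238,000 (F), 290,000 (J), 295,000 (G)
Lowest 4: H, I, K, F.
Each winner is paid its own bid: H $125,000, I $192,000, K $196,000, F $238,000.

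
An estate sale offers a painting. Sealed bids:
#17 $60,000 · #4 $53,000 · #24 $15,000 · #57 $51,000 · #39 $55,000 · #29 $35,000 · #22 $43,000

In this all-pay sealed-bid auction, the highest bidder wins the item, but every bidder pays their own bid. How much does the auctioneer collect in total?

Total revenue: $312,000

Bids in order: 60,000 (#17) > 55,000 (#39) > 53,000 (#4) > 51,000 (#57) > 43,000 (#22) > 35,000 (#29) > …
Every bidder forfeits their bid regardless of winning.
Revenue = 60,000 + 53,000 + 15,000 + 51,000 + 55,000 + 35,000 + 43,000 = $312,000.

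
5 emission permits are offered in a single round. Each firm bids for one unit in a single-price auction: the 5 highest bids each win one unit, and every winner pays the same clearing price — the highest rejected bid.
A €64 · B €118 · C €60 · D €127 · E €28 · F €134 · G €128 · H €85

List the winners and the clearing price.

F, G, D, B, H; each pays €64

Ordering the bids: 134 (F), 128 (G), 127 (D), 118 (B), 85 (H), 64 (A), 60 (C), …
Top 5: F, G, D, B, H.
Highest unsuccessful bid: €64 → clearing price.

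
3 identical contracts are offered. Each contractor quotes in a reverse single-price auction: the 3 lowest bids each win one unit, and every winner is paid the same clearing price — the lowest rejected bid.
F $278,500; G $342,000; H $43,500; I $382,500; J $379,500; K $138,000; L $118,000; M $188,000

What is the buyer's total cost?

Bids ranked low→high: 43,500 (H), 118,000 (L), 138,000 (K), 188,000 (M), 278,500 (F), …
The 3 lowest are H, L, K.
Lowest unsuccessful bid: $188,000 → clearing price.
Total cost = 3 × $188,000 = $564,000.

Total cost: $564,000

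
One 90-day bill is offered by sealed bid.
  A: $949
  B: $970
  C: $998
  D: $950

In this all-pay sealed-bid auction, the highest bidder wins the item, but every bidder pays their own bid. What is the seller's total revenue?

Total revenue: $3,867

Bids ranked: 998 (C) > 970 (B) > 950 (D) > 949 (A)
Every bidder forfeits their bid regardless of winning.
Revenue = 949 + 970 + 998 + 950 = $3,867.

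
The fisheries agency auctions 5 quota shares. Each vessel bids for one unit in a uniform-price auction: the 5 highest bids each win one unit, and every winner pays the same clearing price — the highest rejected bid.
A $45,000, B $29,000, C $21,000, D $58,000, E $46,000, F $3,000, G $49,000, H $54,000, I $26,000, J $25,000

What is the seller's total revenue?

Total revenue: $145,000

Ordering the bids: 58,000 (D), 54,000 (H), 49,000 (G), 46,000 (E), 45,000 (A), 29,000 (B), 26,000 (I), …
Top 5: D, H, G, E, A.
First losing bid is B's $29,000, which sets the uniform price.
Total revenue = 5 × $29,000 = $145,000.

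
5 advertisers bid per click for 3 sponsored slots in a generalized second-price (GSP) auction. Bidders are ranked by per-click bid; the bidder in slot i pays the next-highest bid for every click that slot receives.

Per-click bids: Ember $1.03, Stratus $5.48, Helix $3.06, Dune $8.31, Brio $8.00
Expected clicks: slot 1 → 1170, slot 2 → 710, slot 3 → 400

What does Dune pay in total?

Dune pays $9360.00

Ranked by bid: $8.31 (Dune) > $8.00 (Brio) > $5.48 (Stratus) > $3.06 (Helix) > …
Dune holds slot 1 → pays next bid $8.00 × 1170 clicks = $9360.00.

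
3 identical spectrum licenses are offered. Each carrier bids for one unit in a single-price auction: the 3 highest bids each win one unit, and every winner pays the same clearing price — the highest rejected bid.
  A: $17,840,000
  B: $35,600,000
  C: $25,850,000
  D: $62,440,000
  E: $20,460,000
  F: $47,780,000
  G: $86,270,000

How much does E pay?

E pays $0

Bids ranked high→low: 86,270,000 (G), 62,440,000 (D), 47,780,000 (F), 35,600,000 (B), 25,850,000 (C), …
The 3 highest are G, D, F.
First losing bid is B's $35,600,000, which sets the uniform price.
E does not win → pays $0.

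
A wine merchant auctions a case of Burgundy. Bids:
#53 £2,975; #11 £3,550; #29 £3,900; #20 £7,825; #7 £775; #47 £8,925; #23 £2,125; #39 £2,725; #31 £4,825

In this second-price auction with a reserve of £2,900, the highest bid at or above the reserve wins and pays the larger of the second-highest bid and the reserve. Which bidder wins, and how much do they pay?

#47 pays £7,825

Second-price auction with a reserve of £2,900: the highest bid at or above the reserve wins and pays the larger of the second-highest bid and the reserve.
Bids in order: 8,925 (#47) > 7,825 (#20) > 4,825 (#31) > 3,900 (#29) > 3,550 (#11) > 2,975 (#53) > …
Highest eligible bid: #47 at £8,925.
Second-highest bid £7,825 exceeds the reserve £2,900 → payment £7,825.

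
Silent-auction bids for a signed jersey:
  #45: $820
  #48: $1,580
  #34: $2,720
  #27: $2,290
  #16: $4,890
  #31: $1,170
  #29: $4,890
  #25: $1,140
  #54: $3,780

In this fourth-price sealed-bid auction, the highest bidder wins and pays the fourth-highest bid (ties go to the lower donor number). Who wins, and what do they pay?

#16 pays $2,720

Rule: the highest bidder wins and pays the fourth-highest bid.
Bids in order: 4,890 (#16) > 4,890 (#29) > 3,780 (#54) > 2,720 (#34) > 2,290 (#27) > 1,580 (#48) > …
Tie at $4,890 → #16 wins by tie-break.
#16 is highest; pays the fourth-highest bid, $2,720.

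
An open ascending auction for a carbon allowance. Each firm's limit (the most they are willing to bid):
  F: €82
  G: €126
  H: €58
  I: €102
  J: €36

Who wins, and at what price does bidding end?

Sorting limits: 126 (G) > 102 (I) > 82 (F) > 58 (H) > 36 (J)
Bidding ends when I exits at €102; G takes it.

G wins at €102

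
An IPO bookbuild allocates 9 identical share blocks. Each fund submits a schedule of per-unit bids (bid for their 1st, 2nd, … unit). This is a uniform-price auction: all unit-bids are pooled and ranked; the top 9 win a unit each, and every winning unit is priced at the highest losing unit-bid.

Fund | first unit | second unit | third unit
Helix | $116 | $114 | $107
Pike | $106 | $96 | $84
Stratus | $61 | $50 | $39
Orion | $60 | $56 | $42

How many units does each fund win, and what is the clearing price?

Helix 3, Orion 2, Pike 3, Stratus 1; clearing price $50

Merging the schedules and taking the best 9: 116 (Helix-1), 114 (Helix-2), 107 (Helix-3), 106 (Pike-1), 96 (Pike-2), 84 (Pike-3), 61 (Stratus-1), 60 (Orion-1), 56 (Orion-2)
Highest rejected unit-bid = $50.
Allocation: Helix 3, Orion 2, Pike 3, Stratus 1.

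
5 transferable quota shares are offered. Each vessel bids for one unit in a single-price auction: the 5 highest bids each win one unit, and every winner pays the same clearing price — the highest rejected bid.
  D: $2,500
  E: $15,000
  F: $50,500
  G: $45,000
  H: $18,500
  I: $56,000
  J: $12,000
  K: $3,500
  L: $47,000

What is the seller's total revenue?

Total revenue: $75,000

Sorting: 56,000 (I), 50,500 (F), 47,000 (L), 45,000 (G), 18,500 (H), 15,000 (E), 12,000 (J), …
Winners (5 units): I, F, L, G, H.
Clearing price = highest rejected bid = $15,000.
Total revenue = 5 × $15,000 = $75,000.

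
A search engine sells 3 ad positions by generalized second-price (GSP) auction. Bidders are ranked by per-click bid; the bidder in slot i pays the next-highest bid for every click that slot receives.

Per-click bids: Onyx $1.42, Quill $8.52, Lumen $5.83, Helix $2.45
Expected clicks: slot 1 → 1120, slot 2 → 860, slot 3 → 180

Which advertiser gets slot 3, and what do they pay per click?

Per-click bids in order: $8.52 (Quill) > $5.83 (Lumen) > $2.45 (Helix) > $1.42 (Onyx)
Slot 3 goes to the third-ranked bidder, Helix, who pays the next bid down: $1.42/click.

Helix; $1.42 per click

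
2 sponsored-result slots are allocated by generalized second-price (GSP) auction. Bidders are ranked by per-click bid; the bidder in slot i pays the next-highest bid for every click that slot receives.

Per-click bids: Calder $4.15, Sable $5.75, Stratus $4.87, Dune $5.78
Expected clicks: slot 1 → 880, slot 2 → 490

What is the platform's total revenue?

Total revenue: $7446.30

Sorting advertisers: $5.78 (Dune) > $5.75 (Sable) > $4.87 (Stratus) > …
Slot 1: Dune pays $5.75 × 880 = $5060.00
Slot 2: Sable pays $4.87 × 490 = $2386.30
Total = $7446.30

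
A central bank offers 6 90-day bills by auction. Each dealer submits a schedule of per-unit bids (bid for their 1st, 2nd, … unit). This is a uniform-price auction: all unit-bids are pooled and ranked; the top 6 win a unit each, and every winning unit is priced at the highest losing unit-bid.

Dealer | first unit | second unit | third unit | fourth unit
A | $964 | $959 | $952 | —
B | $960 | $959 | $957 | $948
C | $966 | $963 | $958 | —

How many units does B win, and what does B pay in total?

B: 2 units, pays $1,916

Pooled unit-bids ranked (top 6): 966 (C-1), 964 (A-1), 963 (C-2), 960 (B-1), 959 (A-2), 959 (B-2)
First bid not allocated: $958.
B wins 2 unit(s) at $958 each.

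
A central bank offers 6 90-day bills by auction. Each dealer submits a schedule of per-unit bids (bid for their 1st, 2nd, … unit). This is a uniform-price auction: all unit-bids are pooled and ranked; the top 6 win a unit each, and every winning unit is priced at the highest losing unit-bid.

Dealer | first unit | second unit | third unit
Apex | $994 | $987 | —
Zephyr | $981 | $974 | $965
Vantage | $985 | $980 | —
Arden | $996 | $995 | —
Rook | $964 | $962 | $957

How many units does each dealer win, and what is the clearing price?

Pooled unit-bids ranked (top 6): 996 (Arden-1), 995 (Arden-2), 994 (Apex-1), 987 (Apex-2), 985 (Vantage-1), 981 (Zephyr-1)
First bid not allocated: $980.
Allocation: Apex 2, Arden 2, Vantage 1, Zephyr 1.

Apex 2, Arden 2, Vantage 1, Zephyr 1; clearing price $980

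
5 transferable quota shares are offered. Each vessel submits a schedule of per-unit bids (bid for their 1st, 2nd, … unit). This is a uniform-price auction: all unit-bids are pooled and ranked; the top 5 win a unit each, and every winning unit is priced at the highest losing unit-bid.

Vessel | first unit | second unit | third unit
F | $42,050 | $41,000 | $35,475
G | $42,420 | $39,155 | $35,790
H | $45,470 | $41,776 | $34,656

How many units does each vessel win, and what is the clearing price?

F 2, G 1, H 2; clearing price $39,155

Merging the schedules and taking the best 5: 45,470 (H-1), 42,420 (G-1), 42,050 (F-1), 41,776 (H-2), 41,000 (F-2)
Highest rejected unit-bid = $39,155.
Allocation: F 2, G 1, H 2.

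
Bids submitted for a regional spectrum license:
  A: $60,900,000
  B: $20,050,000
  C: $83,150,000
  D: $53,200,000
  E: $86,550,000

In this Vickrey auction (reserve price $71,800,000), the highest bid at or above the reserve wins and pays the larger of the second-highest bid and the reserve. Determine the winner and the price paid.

E pays $83,150,000

Rule: the highest bid at or above the reserve wins and pays the larger of the second-highest bid and the reserve.
Bids in order: 86,550,000 (E) > 83,150,000 (C) > 60,900,000 (A) > 53,200,000 (D) > 20,050,000 (B)
Highest eligible bid: E at $86,550,000.
Second-highest bid $83,150,000 exceeds the reserve $71,800,000 → payment $83,150,000.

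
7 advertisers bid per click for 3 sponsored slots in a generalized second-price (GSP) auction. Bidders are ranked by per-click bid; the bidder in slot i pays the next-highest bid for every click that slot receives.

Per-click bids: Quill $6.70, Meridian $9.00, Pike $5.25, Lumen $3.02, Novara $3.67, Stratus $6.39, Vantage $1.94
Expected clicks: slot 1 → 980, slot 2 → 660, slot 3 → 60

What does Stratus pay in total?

Ranked by bid: $9.00 (Meridian) > $6.70 (Quill) > $6.39 (Stratus) > $5.25 (Pike) > …
Stratus holds slot 3 → pays next bid $5.25 × 60 clicks = $315.00.

Stratus pays $315.00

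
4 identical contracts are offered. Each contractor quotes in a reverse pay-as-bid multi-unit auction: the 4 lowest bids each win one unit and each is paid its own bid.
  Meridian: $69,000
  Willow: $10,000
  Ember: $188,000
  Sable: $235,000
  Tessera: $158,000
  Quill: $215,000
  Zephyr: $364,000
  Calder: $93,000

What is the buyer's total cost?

Sorting: 10,000 (Willow), 69,000 (Meridian), 93,000 (Calder), 158,000 (Tessera), 188,000 (Ember), 215,000 (Quill), …
Lowest 4: Willow, Meridian, Calder, Tessera.
Total cost = 10,000 + 69,000 + 93,000 + 158,000 = $330,000.

Total cost: $330,000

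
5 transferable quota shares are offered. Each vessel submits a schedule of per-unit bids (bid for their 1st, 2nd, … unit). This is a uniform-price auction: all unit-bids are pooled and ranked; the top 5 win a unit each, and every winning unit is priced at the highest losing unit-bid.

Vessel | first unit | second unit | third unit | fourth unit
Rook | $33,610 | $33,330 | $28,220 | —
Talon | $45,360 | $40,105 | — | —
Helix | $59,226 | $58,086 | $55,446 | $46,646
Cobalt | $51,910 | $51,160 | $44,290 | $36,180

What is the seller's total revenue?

All unit-bids, highest first — top 5: 59,226 (Helix-1), 58,086 (Helix-2), 55,446 (Helix-3), 51,910 (Cobalt-1), 51,160 (Cobalt-2)
Highest rejected unit-bid = $46,646.
Allocation: Cobalt 2, Helix 3. Every unit priced at $46,646.
Revenue = 5 × 46,646 = $233,230.

Total revenue: $233,230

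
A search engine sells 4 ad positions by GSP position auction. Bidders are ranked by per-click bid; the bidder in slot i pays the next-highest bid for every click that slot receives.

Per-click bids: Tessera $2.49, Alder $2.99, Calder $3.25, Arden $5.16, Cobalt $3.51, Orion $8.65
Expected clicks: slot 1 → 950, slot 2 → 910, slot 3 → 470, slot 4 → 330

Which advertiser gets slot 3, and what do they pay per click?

Per-click bids in order: $8.65 (Orion) > $5.16 (Arden) > $3.51 (Cobalt) > $3.25 (Calder) > $2.99 (Alder) > …
Slot 3 goes to the third-ranked bidder, Cobalt, who pays the next bid down: $3.25/click.

Cobalt; $3.25 per click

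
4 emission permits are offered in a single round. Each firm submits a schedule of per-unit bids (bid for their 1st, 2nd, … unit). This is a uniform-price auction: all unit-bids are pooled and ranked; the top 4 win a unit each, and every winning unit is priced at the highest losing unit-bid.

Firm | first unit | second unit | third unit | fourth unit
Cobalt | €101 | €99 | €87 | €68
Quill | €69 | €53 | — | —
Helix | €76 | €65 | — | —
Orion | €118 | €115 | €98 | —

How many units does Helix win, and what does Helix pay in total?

Helix: 0 units, pays €0

Merging the schedules and taking the best 4: 118 (Orion-1), 115 (Orion-2), 101 (Cobalt-1), 99 (Cobalt-2)
First bid not allocated: €98.
Helix wins 0 unit(s) at €98 each.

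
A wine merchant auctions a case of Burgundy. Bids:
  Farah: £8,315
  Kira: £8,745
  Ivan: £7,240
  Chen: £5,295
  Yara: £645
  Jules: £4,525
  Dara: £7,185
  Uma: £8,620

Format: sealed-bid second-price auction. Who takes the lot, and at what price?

Kira pays £8,620

Rule: the highest bidder wins and pays the second-highest bid.
Bids ranked: 8,745 (Kira) > 8,620 (Uma) > 8,315 (Farah) > 7,240 (Ivan) > 7,185 (Dara) > 5,295 (Chen) > …
Second-price: Kira pays Uma's bid of £8,620.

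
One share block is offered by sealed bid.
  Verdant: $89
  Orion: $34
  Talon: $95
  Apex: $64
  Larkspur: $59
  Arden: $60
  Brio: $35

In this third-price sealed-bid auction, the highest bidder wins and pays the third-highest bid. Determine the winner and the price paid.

Sorting bids: 95 (Talon) > 89 (Verdant) > 64 (Apex) > 60 (Arden) > 59 (Larkspur) > 35 (Brio) > …
Talon wins; payment is bid #3 in the ranking = $64.

Talon pays $64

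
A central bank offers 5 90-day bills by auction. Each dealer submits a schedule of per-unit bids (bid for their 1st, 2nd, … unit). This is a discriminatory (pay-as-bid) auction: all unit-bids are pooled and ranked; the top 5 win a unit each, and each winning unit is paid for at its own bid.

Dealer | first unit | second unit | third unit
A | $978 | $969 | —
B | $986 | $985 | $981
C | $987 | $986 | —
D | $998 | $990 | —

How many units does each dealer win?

B 1, C 2, D 2

All unit-bids, highest first — top 5: 998 (D-1), 990 (D-2), 987 (C-1), 986 (B-1), 986 (C-2)
Next rejected bid: $985 (not a price — pay-as-bid).
Allocation: B 1, C 2, D 2.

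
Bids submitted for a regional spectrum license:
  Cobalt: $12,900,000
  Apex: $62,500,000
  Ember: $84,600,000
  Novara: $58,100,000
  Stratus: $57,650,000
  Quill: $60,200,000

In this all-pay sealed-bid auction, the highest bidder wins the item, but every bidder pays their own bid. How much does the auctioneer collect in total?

Rule: the highest bidder wins the item, but every bidder pays their own bid.
Bids in order: 84,600,000 (Ember) > 62,500,000 (Apex) > 60,200,000 (Quill) > 58,100,000 (Novara) > 57,650,000 (Stratus) > 12,900,000 (Cobalt)
Every bidder forfeits their bid regardless of winning.
Revenue = 12,900,000 + 62,500,000 + 84,600,000 + 58,100,000 + 57,650,000 + 60,200,000 = $335,950,000.

Total revenue: $335,950,000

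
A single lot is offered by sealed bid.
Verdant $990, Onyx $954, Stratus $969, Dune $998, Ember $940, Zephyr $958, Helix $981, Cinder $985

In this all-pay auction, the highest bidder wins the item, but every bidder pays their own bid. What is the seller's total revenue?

Total revenue: $7,775

Sorting bids: 998 (Dune) > 990 (Verdant) > 985 (Cinder) > 981 (Helix) > 969 (Stratus) > 958 (Zephyr) > …
Dune wins with the top bid; all bids are sunk regardless.
Every bidder forfeits their bid regardless of winning.
Revenue = 990 + 954 + 969 + 998 + 940 + 958 + 981 + 985 = $7,775.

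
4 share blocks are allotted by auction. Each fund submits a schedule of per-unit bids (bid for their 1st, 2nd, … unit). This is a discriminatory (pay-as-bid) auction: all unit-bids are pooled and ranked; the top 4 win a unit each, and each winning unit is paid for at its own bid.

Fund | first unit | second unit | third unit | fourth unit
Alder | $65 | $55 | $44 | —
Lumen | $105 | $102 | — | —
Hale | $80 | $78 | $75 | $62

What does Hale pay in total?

Hale pays $158

All unit-bids, highest first — top 4: 105 (Lumen-1), 102 (Lumen-2), 80 (Hale-1), 78 (Hale-2)
Next rejected bid: $75 (not a price — pay-as-bid).
Hale's winning unit-bids: 80 + 78 = $158.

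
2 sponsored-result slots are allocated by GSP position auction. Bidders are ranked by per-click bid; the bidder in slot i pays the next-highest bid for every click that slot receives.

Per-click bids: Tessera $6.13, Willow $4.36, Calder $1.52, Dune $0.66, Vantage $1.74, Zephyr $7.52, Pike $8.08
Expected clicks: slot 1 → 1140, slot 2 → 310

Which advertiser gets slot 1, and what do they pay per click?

Pike; $7.52 per click

Ranked by bid: $8.08 (Pike) > $7.52 (Zephyr) > $6.13 (Tessera) > …
Slot 1 goes to the first-ranked bidder, Pike, who pays the next bid down: $7.52/click.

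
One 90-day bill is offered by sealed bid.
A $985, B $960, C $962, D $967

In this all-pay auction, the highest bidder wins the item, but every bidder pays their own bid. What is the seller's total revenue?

Bids ranked: 985 (A) > 967 (D) > 962 (C) > 960 (B)
A wins with the top bid; all bids are sunk regardless.
Every bidder forfeits their bid regardless of winning.
Revenue = 985 + 960 + 962 + 967 = $3,874.

Total revenue: $3,874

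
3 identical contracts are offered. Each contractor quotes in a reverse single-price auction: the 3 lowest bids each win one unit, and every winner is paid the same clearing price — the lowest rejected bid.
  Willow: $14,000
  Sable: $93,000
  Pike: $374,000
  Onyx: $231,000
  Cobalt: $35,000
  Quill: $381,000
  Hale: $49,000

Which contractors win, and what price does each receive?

Willow, Cobalt, Hale; each is paid $93,000

Bids ranked low→high: 14,000 (Willow), 35,000 (Cobalt), 49,000 (Hale), 93,000 (Sable), 231,000 (Onyx), …
Lowest 3: Willow, Cobalt, Hale.
First losing bid is Sable's $93,000, which sets the uniform price.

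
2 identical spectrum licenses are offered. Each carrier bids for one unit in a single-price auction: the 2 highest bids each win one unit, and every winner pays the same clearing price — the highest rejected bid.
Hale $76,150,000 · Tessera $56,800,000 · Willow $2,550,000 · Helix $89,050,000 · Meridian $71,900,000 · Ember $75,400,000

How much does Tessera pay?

Ordering the bids: 89,050,000 (Helix), 76,150,000 (Hale), 75,400,000 (Ember), 71,900,000 (Meridian), …
Winners (2 units): Helix, Hale.
Highest unsuccessful bid: $75,400,000 → clearing price.
Tessera does not win → pays $0.

Tessera pays $0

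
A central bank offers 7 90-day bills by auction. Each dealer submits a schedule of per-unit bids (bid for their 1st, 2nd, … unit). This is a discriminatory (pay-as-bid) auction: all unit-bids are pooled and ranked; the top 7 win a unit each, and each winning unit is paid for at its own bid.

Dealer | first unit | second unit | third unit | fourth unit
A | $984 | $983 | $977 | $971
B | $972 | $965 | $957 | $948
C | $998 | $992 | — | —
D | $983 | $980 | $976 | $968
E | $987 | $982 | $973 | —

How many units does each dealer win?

All unit-bids, highest first — top 7: 998 (C-1), 992 (C-2), 987 (E-1), 984 (A-1), 983 (A-2), 983 (D-1), 982 (E-2)
Next rejected bid: $980 (not a price — pay-as-bid).
Allocation: A 2, C 2, D 1, E 2.

A 2, C 2, D 1, E 2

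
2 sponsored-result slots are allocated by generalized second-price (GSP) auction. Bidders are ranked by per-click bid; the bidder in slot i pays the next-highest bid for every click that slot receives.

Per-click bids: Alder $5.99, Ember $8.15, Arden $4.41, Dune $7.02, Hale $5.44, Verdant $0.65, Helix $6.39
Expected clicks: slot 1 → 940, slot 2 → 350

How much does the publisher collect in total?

Total revenue: $8835.30

Sorting advertisers: $8.15 (Ember) > $7.02 (Dune) > $6.39 (Helix) > …
Slot 1: Ember pays $7.02 × 940 = $6598.80
Slot 2: Dune pays $6.39 × 350 = $2236.50
Total = $8835.30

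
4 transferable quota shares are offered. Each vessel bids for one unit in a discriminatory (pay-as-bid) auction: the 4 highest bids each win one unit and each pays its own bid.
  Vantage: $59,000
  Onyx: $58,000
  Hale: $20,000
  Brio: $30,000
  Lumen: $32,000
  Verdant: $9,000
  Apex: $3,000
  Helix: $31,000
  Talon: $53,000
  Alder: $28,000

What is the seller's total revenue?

Bids ranked high→low: 59,000 (Vantage), 58,000 (Onyx), 53,000 (Talon), 32,000 (Lumen), 31,000 (Helix), 30,000 (Brio), …
Top 4: Vantage, Onyx, Talon, Lumen.
Total revenue = 59,000 + 58,000 + 53,000 + 32,000 = $202,000.

Total revenue: $202,000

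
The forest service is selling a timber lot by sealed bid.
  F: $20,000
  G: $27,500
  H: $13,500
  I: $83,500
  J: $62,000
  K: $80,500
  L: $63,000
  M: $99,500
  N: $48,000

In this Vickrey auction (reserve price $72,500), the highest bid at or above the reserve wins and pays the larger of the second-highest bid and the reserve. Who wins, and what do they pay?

Bids in order: 99,500 (M) > 83,500 (I) > 80,500 (K) > 63,000 (L) > 62,000 (J) > 48,000 (N) > …
M has the top bid at or above the reserve ($99,500).
Second-highest bid $83,500 exceeds the reserve $72,500 → payment $83,500.

M pays $83,500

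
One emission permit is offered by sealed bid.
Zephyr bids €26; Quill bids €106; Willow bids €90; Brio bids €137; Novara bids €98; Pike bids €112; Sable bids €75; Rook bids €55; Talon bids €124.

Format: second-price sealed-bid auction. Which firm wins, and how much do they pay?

Brio pays €124

Sorting bids: 137 (Brio) > 124 (Talon) > 112 (Pike) > 106 (Quill) > 98 (Novara) > 90 (Willow) > …
Brio wins with the highest bid; price is set by the runner-up at €124.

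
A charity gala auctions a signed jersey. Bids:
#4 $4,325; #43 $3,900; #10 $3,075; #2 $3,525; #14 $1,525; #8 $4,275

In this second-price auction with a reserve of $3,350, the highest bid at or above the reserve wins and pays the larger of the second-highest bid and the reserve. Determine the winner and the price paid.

#4 pays $4,275

Sorting bids: 4,325 (#4) > 4,275 (#8) > 3,900 (#43) > 3,525 (#2) > 3,075 (#10) > 1,525 (#14)
#4 has the top bid at or above the reserve ($4,325).
max(second-highest $4,275, reserve $3,350) = $4,275; the reserve does not bind.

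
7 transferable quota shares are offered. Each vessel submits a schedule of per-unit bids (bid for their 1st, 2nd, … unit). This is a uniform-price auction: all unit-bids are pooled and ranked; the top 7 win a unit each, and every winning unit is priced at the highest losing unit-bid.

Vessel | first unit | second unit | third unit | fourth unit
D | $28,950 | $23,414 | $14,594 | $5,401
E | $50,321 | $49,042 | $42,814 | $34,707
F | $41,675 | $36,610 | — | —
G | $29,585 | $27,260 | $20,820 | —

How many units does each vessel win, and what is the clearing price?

Pooled unit-bids ranked (top 7): 50,321 (E-1), 49,042 (E-2), 42,814 (E-3), 41,675 (F-1), 36,610 (F-2), 34,707 (E-4), 29,585 (G-1)
The (k+1)-th unit-bid is $28,950.
Allocation: E 4, F 2, G 1.

E 4, F 2, G 1; clearing price $28,950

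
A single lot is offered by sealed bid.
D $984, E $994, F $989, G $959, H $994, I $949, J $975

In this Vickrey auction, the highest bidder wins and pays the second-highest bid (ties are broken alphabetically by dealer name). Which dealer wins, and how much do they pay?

E pays $994

Rule: the highest bidder wins and pays the second-highest bid.
Bids ranked: 994 (E) > 994 (H) > 989 (F) > 984 (D) > 975 (J) > 959 (G) > …
E and H tie at $994; tie-break gives it to E.
E is highest; pays the second-highest bid, $994.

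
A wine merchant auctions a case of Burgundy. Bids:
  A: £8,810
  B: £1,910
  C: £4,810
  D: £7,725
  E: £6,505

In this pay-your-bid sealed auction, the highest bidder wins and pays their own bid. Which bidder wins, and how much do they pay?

A pays £8,810

Pay-your-bid sealed auction: the highest bidder wins and pays their own bid.
Sorting bids: 8,810 (A) > 7,725 (D) > 6,505 (E) > 4,810 (C) > 1,910 (B)
First-price: A pays what they bid, £8,810.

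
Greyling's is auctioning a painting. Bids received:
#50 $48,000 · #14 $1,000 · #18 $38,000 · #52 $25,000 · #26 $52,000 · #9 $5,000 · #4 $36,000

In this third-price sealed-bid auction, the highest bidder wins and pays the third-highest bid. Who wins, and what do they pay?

Third-price sealed-bid auction: the highest bidder wins and pays the third-highest bid.
Sorting bids: 52,000 (#26) > 48,000 (#50) > 38,000 (#18) > 36,000 (#4) > 25,000 (#52) > 5,000 (#9) > …
#26 is highest; pays the third-highest bid, $38,000.

#26 pays $38,000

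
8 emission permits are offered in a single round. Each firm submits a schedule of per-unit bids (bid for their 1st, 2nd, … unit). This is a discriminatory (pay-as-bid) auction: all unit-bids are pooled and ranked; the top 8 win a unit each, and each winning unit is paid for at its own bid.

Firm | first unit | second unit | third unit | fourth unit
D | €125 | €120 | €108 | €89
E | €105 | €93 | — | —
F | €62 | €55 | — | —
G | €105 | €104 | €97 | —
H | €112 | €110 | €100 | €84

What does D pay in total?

Merging the schedules and taking the best 8: 125 (D-1), 120 (D-2), 112 (H-1), 110 (H-2), 108 (D-3), 105 (E-1), 105 (G-1), 104 (G-2)
Next rejected bid: €100 (not a price — pay-as-bid).
D's winning unit-bids: 125 + 120 + 108 = €353.

D pays €353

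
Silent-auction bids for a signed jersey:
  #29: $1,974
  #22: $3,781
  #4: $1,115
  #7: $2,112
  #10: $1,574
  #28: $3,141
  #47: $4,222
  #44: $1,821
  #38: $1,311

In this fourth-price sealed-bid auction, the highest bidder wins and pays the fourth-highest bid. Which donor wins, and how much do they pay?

#47 pays $2,112

Bids ranked: 4,222 (#47) > 3,781 (#22) > 3,141 (#28) > 2,112 (#7) > 1,974 (#29) > 1,821 (#44) > …
#47 wins; payment is bid #4 in the ranking = $2,112.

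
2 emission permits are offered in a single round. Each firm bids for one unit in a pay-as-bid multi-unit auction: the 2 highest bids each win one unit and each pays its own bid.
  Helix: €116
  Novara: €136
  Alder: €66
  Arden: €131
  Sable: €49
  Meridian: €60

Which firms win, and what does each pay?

Ordering the bids: 136 (Novara), 131 (Arden), 116 (Helix), 66 (Alder), …
Top 2: Novara, Arden.
Each winner pays its own bid: Novara €136, Arden €131.

Novara €136, Arden €131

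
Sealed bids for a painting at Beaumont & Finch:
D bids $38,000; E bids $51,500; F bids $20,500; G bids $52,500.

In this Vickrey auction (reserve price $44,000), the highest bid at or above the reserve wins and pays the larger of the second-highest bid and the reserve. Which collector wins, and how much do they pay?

G pays $51,500

Rule: the highest bid at or above the reserve wins and pays the larger of the second-highest bid and the reserve.
Sorting bids: 52,500 (G) > 51,500 (E) > 38,000 (D) > 20,500 (F)
G has the top bid at or above the reserve ($52,500).
Second-highest bid $51,500 exceeds the reserve $44,000 → payment $51,500.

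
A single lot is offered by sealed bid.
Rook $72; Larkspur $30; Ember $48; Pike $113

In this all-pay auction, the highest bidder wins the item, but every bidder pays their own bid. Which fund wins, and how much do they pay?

Sorting bids: 113 (Pike) > 72 (Rook) > 48 (Ember) > 30 (Larkspur)
Pike is highest and takes the item; every bidder forfeits their bid.

Pike pays $113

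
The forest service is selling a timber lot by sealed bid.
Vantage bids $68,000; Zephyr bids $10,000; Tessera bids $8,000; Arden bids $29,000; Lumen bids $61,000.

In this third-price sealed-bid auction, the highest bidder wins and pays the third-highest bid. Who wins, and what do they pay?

Vantage pays $29,000

Third-price sealed-bid auction: the highest bidder wins and pays the third-highest bid.
Bids ranked: 68,000 (Vantage) > 61,000 (Lumen) > 29,000 (Arden) > 10,000 (Zephyr) > 8,000 (Tessera)
Vantage is highest; pays the third-highest bid, $29,000.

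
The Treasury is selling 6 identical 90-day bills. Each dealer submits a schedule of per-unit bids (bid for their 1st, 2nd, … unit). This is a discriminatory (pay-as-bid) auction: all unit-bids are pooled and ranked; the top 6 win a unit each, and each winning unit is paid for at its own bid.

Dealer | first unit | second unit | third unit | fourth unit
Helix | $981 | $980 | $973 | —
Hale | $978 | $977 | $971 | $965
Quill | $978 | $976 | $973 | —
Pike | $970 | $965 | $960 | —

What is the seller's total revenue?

Total revenue: $5,870

Pooled unit-bids ranked (top 6): 981 (Helix-1), 980 (Helix-2), 978 (Hale-1), 978 (Quill-1), 977 (Hale-2), 976 (Quill-2)
Next rejected bid: $973 (not a price — pay-as-bid).
Each winning unit pays its own bid.
Revenue = 981 + 980 + 978 + 978 + 977 + 976 = $5,870.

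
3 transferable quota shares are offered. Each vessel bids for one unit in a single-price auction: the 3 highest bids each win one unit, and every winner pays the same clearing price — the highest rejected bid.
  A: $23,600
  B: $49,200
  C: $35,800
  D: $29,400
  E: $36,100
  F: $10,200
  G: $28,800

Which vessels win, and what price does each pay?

B, E, C; each pays $29,400

Ordering the bids: 49,200 (B), 36,100 (E), 35,800 (C), 29,400 (D), 28,800 (G), …
Winners (3 units): B, E, C.
First losing bid is D's $29,400, which sets the uniform price.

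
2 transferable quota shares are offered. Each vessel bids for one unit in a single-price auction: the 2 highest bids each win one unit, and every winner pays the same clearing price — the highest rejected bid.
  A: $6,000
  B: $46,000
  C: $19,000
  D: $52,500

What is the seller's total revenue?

Ordering the bids: 52,500 (D), 46,000 (B), 19,000 (C), 6,000 (A)
Top 2: D, B.
First losing bid is C's $19,000, which sets the uniform price.
Total revenue = 2 × $19,000 = $38,000.

Total revenue: $38,000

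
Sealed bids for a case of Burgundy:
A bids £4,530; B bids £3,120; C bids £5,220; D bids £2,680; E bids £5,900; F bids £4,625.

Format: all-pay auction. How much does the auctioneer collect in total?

Total revenue: £26,075

Bids in order: 5,900 (E) > 5,220 (C) > 4,625 (F) > 4,530 (A) > 3,120 (B) > 2,680 (D)
E wins with the top bid; all bids are sunk regardless.
Every bidder forfeits their bid regardless of winning.
Revenue = 4,530 + 3,120 + 5,220 + 2,680 + 5,900 + 4,625 = £26,075.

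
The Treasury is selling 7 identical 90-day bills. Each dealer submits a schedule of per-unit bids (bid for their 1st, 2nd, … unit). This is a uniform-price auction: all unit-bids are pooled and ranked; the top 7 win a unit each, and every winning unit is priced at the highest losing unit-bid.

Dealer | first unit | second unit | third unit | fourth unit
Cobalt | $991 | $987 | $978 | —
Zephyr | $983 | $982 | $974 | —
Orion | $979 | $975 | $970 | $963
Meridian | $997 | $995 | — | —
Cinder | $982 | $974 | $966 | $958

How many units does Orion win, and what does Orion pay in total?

Orion: 0 units, pays $0

Merging the schedules and taking the best 7: 997 (Meridian-1), 995 (Meridian-2), 991 (Cobalt-1), 987 (Cobalt-2), 983 (Zephyr-1), 982 (Zephyr-2), 982 (Cinder-1)
Highest rejected unit-bid = $979.
Orion wins 0 unit(s) at $979 each.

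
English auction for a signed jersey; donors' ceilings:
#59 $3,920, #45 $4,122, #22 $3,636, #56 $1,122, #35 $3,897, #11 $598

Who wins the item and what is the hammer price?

Ascending (English) auction: the price rises until one bidder remains; the winner pays the price at which the last rival dropped out.
Limits in order: 4,122 (#45) > 3,920 (#59) > 3,897 (#35) > 3,636 (#22) > 1,122 (#56) > 598 (#11)
#59 is the last rival to drop out, at $3,920; #45 remains and wins at that price.

#45 wins at $3,920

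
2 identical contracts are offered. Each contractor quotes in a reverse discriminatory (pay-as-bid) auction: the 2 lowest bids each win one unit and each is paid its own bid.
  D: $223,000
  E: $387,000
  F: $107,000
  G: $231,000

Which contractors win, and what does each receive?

Ordering the bids: 107,000 (F), 223,000 (D), 231,000 (G), 387,000 (E)
Winners (2 units): F, D.
Each winner is paid its own bid: F $107,000, D $223,000.

F $107,000, D $223,000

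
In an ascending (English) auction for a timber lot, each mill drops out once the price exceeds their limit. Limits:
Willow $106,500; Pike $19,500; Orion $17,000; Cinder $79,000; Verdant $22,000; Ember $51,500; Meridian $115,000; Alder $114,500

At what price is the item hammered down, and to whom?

Open ascending-bid auction: the price rises until one bidder remains; the winner pays the price at which the last rival dropped out.
Limits in order: 115,000 (Meridian) > 114,500 (Alder) > 106,500 (Willow) > 79,000 (Cinder) > 51,500 (Ember) > 22,000 (Verdant) > …
Alder is the last rival to drop out, at $114,500; Meridian remains and wins at that price.

Meridian wins at $114,500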